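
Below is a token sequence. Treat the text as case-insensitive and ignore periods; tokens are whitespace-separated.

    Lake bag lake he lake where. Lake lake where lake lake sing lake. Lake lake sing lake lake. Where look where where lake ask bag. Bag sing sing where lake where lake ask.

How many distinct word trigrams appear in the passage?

33 tokens → 31 trigram windows in total.
Repeated trigrams (each contributes count−1 duplicates):
  lake where lake: 3
  lake lake sing: 2
  lake lake where: 2
  lake sing lake: 2
  sing lake lake: 2
  where lake ask: 2
  where lake lake: 2
8 duplicate windows → 31 − 8 = 23 distinct.

23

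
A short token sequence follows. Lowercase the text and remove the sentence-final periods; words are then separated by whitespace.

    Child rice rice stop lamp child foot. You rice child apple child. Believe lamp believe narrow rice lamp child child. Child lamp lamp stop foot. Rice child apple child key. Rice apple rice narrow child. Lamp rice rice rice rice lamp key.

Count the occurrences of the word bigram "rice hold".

Scanning the 41 overlapping bigram windows for "rice hold":
  (none found)

0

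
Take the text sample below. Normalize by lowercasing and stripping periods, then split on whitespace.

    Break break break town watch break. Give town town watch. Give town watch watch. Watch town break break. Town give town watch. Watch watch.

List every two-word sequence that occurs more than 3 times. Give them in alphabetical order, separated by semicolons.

Bigram counts meeting the condition (more than 3 times):
  town watch: 4
  watch watch: 4

town watch; watch watch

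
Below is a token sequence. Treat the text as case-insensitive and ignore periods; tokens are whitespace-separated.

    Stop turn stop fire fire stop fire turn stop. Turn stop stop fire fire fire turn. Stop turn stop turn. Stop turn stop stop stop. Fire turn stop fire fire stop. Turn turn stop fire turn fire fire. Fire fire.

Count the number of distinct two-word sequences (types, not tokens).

40 tokens → 39 bigram windows in total.
Repeated bigrams (each contributes count−1 duplicates):
  turn stop: 9
  fire fire: 7
  stop fire: 6
  stop turn: 6
  fire turn: 4
  stop stop: 3
  fire stop: 2
30 duplicate windows → 39 − 30 = 9 distinct.

9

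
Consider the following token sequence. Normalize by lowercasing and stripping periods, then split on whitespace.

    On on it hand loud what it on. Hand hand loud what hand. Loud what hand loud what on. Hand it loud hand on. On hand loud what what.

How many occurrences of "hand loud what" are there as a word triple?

Scanning the 27 overlapping trigram windows for "hand loud what":
  position 4–6: hand loud what
  position 10–12: hand loud what
  position 13–15: hand loud what
  position 16–18: hand loud what
  position 26–28: hand loud what

5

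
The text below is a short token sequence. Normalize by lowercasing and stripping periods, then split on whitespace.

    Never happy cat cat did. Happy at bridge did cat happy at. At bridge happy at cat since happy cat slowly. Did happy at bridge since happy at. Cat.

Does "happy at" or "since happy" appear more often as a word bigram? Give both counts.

"happy at": 5 occurrences
"since happy": 2 occurrences

"happy at" (5 vs 2)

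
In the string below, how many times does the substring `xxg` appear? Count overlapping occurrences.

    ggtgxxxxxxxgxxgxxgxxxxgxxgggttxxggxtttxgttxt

6

Sliding a length-3 window over the 44 characters (42 positions):
  position 10–12: xxg
  position 13–15: xxg
  position 16–18: xxg
  position 21–23: xxg
  position 24–26: xxg
  position 31–33: xxg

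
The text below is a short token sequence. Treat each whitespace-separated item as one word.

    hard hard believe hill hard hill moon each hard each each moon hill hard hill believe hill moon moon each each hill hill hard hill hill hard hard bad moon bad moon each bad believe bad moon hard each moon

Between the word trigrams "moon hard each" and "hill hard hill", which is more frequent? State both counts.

"moon hard each": 1 occurrence
"hill hard hill": 3 occurrences

"hill hard hill" (3 vs 1)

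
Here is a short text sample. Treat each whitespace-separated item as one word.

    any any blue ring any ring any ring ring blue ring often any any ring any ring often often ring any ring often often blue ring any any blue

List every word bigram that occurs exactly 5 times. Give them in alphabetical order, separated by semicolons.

any ring; ring any

Bigram counts meeting the condition (exactly 5 times):
  any ring: 5
  ring any: 5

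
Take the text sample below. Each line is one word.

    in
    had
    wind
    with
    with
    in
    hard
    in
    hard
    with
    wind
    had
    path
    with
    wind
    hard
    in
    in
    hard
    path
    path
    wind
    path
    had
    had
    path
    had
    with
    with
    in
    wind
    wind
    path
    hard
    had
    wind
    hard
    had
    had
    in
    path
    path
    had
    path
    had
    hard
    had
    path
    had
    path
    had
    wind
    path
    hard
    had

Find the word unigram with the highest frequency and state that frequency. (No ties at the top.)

Unigram frequencies (highest first):
  had: 14
  path: 12
  wind: 8
  hard: 8
  in: 7
  with: 6

"had", 14 times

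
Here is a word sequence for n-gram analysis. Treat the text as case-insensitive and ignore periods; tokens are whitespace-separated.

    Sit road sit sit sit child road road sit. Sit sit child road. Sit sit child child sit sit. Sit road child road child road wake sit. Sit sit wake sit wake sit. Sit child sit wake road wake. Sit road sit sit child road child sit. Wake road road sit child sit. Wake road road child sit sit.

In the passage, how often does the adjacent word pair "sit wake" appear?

5

Scanning the 58 overlapping bigram windows for "sit wake":
  position 29–30: sit wake
  position 31–32: sit wake
  position 36–37: sit wake
  position 47–48: sit wake
  position 53–54: sit wake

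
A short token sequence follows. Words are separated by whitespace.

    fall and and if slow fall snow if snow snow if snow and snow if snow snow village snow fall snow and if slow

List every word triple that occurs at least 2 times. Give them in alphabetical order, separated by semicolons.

Trigram counts meeting the condition (at least 2 times):
  and if slow: 2
  if snow snow: 2
  snow if snow: 3

and if slow; if snow snow; snow if snow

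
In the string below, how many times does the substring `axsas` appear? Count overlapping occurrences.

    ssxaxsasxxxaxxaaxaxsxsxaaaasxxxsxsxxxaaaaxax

1

Sliding a length-5 window over the 44 characters (40 positions):
  position 4–8: axsas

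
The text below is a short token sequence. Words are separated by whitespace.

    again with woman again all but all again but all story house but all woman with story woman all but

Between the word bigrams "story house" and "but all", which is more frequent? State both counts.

"but all" (3 vs 1)

"story house": 1 occurrence
"but all": 3 occurrences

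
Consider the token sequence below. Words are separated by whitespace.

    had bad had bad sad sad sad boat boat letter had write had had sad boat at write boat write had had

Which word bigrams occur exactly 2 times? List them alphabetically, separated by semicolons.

Bigram counts meeting the condition (exactly 2 times):
  had bad: 2
  had had: 2
  sad boat: 2
  sad sad: 2
  write had: 2

had bad; had had; sad boat; sad sad; write had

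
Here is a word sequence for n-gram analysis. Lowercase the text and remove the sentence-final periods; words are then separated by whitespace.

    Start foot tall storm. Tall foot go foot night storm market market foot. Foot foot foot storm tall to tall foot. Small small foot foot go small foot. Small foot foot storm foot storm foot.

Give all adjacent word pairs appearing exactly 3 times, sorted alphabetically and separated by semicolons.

Bigram counts meeting the condition (exactly 3 times):
  foot storm: 3
  small foot: 3

foot storm; small foot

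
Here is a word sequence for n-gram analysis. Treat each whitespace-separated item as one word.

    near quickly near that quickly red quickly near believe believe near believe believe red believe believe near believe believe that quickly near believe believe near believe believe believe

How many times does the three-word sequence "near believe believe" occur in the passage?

5

Scanning the 26 overlapping trigram windows for "near believe believe":
  position 8–10: near believe believe
  position 11–13: near believe believe
  position 17–19: near believe believe
  position 22–24: near believe believe
  position 25–27: near believe believe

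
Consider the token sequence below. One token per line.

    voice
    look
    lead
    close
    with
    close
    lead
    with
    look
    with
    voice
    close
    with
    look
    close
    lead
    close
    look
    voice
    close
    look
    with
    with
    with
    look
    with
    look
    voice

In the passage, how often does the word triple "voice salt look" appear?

0

Scanning the 26 overlapping trigram windows for "voice salt look":
  (none found)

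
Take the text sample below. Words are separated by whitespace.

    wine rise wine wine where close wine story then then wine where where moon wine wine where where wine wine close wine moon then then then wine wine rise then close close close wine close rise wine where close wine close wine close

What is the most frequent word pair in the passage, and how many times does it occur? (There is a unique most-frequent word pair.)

"close wine", 5 times

Bigram frequencies (highest first):
  close wine: 5
  wine wine: 4
  wine where: 4
  wine close: 4
  then then: 3
  wine rise: 2
  … (15 more, each ≤ 2)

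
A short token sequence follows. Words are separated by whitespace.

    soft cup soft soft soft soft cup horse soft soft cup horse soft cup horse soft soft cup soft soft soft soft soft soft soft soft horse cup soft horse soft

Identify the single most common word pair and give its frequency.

"soft soft", 12 times

Bigram frequencies (highest first):
  soft soft: 12
  soft cup: 5
  horse soft: 4
  cup soft: 3
  cup horse: 3
  soft horse: 2
  … (1 more, each ≤ 1)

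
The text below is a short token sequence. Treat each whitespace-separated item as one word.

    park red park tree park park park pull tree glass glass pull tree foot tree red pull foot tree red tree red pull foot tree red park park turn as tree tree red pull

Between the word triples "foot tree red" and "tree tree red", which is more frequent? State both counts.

"foot tree red" (3 vs 1)

"foot tree red": 3 occurrences
"tree tree red": 1 occurrence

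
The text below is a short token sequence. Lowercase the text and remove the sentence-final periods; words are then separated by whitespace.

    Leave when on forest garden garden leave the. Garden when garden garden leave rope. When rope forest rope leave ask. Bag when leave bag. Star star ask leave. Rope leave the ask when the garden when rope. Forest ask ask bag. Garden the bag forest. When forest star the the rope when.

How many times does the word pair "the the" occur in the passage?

Scanning the 51 overlapping bigram windows for "the the":
  position 49–50: the the

1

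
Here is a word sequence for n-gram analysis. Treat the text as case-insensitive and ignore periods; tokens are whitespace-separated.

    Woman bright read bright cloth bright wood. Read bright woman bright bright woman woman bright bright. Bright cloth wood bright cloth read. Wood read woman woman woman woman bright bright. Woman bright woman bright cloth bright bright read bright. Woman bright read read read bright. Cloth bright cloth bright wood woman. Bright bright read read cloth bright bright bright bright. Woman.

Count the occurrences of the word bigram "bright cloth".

6

Scanning the 60 overlapping bigram windows for "bright cloth":
  position 4–5: bright cloth
  position 17–18: bright cloth
  position 20–21: bright cloth
  position 34–35: bright cloth
  position 45–46: bright cloth
  position 47–48: bright cloth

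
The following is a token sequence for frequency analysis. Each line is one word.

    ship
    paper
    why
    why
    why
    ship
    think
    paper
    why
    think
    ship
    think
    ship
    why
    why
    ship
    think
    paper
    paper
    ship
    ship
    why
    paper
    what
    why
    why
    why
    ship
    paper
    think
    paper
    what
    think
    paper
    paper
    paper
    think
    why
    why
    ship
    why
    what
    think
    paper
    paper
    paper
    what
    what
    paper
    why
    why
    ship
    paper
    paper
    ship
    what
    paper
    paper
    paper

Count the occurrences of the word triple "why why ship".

5

Scanning the 57 overlapping trigram windows for "why why ship":
  position 4–6: why why ship
  position 14–16: why why ship
  position 26–28: why why ship
  position 38–40: why why ship
  position 50–52: why why ship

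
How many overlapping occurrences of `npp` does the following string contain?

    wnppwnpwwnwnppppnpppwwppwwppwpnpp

4

Sliding a length-3 window over the 33 characters (31 positions):
  position 2–4: npp
  position 12–14: npp
  position 17–19: npp
  position 31–33: npp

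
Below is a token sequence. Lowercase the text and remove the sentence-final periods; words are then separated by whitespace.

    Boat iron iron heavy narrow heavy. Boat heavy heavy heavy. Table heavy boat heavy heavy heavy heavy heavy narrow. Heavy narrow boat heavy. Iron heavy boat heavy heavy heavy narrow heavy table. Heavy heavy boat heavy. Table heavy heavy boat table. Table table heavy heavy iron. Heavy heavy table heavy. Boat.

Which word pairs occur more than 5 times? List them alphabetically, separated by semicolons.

Bigram counts meeting the condition (more than 5 times):
  heavy boat: 6
  heavy heavy: 12

heavy boat; heavy heavy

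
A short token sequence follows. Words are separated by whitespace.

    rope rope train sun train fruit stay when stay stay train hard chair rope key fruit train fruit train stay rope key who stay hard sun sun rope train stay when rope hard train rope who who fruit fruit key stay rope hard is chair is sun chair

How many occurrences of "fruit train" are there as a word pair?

Scanning the 47 overlapping bigram windows for "fruit train":
  position 16–17: fruit train
  position 18–19: fruit train

2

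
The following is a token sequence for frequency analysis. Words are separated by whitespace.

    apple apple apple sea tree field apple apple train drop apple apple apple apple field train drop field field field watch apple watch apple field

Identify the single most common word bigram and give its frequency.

Bigram frequencies (highest first):
  apple apple: 6
  train drop: 2
  apple field: 2
  field field: 2
  watch apple: 2
  apple sea: 1
  … (9 more, each ≤ 1)

"apple apple", 6 times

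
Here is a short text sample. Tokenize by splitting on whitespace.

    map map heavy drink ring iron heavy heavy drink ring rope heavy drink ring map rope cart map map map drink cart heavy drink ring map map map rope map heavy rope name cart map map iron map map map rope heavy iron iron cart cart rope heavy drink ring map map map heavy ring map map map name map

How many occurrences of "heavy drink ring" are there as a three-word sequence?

Scanning the 58 overlapping trigram windows for "heavy drink ring":
  position 3–5: heavy drink ring
  position 8–10: heavy drink ring
  position 12–14: heavy drink ring
  position 23–25: heavy drink ring
  position 48–50: heavy drink ring

5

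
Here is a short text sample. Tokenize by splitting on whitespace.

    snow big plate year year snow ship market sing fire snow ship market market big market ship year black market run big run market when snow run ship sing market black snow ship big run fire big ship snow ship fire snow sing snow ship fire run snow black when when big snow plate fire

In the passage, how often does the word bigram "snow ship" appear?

5

Scanning the 54 overlapping bigram windows for "snow ship":
  position 6–7: snow ship
  position 11–12: snow ship
  position 32–33: snow ship
  position 39–40: snow ship
  position 44–45: snow ship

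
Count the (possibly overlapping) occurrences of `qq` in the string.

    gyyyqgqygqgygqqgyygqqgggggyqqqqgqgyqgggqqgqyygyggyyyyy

Sliding a length-2 window over the 54 characters (53 positions):
  position 14–15: qq
  position 20–21: qq
  position 28–29: qq
  position 29–30: qq
  position 30–31: qq
  position 40–41: qq

6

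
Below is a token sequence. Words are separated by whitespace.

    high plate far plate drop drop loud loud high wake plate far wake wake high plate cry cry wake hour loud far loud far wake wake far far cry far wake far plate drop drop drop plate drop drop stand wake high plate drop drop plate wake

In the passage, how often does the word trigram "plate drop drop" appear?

4

Scanning the 45 overlapping trigram windows for "plate drop drop":
  position 4–6: plate drop drop
  position 33–35: plate drop drop
  position 37–39: plate drop drop
  position 43–45: plate drop drop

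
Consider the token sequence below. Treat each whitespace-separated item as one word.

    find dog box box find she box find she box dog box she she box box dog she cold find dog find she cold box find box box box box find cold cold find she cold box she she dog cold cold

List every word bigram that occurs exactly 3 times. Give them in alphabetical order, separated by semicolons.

Bigram counts meeting the condition (exactly 3 times):
  she box: 3
  she cold: 3

she box; she cold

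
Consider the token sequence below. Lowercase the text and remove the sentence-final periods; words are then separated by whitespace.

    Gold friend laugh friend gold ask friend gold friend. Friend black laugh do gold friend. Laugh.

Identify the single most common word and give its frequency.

"friend", 6 times

Unigram frequencies (highest first):
  friend: 6
  gold: 4
  laugh: 3
  ask: 1
  black: 1
  do: 1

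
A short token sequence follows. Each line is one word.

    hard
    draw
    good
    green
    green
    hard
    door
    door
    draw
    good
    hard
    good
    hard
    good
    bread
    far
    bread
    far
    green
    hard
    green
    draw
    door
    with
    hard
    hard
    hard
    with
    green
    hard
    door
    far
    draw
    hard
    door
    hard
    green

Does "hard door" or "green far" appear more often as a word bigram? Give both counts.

"hard door" (3 vs 0)

"hard door": 3 occurrences
"green far": 0 occurrences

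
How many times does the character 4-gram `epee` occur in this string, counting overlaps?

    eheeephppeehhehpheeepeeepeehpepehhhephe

2

Sliding a length-4 window over the 39 characters (36 positions):
  position 20–23: epee
  position 24–27: epee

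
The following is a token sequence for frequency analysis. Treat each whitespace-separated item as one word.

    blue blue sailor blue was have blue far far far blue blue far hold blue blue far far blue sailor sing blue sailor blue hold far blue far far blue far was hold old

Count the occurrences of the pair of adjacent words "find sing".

Scanning the 33 overlapping bigram windows for "find sing":
  (none found)

0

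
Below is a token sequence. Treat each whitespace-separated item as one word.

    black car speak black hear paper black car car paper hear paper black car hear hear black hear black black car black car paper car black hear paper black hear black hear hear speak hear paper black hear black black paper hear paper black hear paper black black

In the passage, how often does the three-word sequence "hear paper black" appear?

6

Scanning the 46 overlapping trigram windows for "hear paper black":
  position 5–7: hear paper black
  position 11–13: hear paper black
  position 27–29: hear paper black
  position 35–37: hear paper black
  position 42–44: hear paper black
  position 45–47: hear paper black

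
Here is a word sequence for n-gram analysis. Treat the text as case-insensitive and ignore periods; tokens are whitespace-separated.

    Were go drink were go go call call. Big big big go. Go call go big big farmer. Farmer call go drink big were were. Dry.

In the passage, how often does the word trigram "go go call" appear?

2

Scanning the 24 overlapping trigram windows for "go go call":
  position 5–7: go go call
  position 12–14: go go call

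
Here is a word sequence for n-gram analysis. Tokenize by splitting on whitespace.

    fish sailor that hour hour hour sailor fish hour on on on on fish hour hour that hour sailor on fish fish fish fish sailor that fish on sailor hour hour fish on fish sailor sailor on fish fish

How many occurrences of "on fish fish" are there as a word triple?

Scanning the 37 overlapping trigram windows for "on fish fish":
  position 20–22: on fish fish
  position 37–39: on fish fish

2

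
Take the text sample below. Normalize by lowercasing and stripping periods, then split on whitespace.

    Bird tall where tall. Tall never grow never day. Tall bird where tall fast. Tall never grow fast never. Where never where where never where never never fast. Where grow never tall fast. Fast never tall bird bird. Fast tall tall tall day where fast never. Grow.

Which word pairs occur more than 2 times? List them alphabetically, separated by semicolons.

Bigram counts meeting the condition (more than 2 times):
  fast never: 3
  never grow: 3
  never where: 3
  tall tall: 3
  where never: 3

fast never; never grow; never where; tall tall; where never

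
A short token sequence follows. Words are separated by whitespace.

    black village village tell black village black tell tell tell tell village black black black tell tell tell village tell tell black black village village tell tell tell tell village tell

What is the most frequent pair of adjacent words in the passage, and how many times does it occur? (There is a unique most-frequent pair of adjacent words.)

Bigram frequencies (highest first):
  tell tell: 9
  village tell: 4
  black village: 3
  tell village: 3
  black black: 3
  village village: 2
  … (3 more, each ≤ 2)

"tell tell", 9 times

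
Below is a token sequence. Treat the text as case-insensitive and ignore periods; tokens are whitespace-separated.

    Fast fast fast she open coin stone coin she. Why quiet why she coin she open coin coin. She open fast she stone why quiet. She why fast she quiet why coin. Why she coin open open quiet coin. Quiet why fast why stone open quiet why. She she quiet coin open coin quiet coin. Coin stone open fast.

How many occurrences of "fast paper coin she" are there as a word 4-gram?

Scanning the 56 overlapping 4-gram windows for "fast paper coin she":
  (none found)

0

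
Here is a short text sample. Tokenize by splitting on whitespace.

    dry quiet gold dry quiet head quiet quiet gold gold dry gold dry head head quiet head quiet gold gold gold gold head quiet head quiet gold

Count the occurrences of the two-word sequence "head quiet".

Scanning the 26 overlapping bigram windows for "head quiet":
  position 6–7: head quiet
  position 15–16: head quiet
  position 17–18: head quiet
  position 23–24: head quiet
  position 25–26: head quiet

5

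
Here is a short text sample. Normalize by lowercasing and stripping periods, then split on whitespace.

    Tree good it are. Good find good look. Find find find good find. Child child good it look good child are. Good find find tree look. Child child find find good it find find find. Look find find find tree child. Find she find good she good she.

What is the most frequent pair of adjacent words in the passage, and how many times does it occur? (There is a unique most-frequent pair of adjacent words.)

"find find", 8 times

Bigram frequencies (highest first):
  find find: 8
  find good: 4
  good it: 3
  good find: 3
  are good: 2
  look find: 2
  … (21 more, each ≤ 2)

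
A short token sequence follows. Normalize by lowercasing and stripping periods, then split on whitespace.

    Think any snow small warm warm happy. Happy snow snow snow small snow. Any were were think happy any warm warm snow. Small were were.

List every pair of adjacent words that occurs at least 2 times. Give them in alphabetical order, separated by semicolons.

snow small; snow snow; warm warm; were were

Bigram counts meeting the condition (at least 2 times):
  snow small: 3
  snow snow: 2
  warm warm: 2
  were were: 2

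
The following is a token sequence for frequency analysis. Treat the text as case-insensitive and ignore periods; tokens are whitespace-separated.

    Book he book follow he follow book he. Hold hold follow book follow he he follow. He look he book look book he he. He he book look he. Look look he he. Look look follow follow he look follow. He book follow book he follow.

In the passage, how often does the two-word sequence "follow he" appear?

5

Scanning the 45 overlapping bigram windows for "follow he":
  position 4–5: follow he
  position 13–14: follow he
  position 16–17: follow he
  position 37–38: follow he
  position 40–41: follow he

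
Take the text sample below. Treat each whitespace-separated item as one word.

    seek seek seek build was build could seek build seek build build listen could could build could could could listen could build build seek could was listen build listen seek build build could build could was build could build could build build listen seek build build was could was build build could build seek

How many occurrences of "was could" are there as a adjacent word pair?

Scanning the 53 overlapping bigram windows for "was could":
  position 47–48: was could

1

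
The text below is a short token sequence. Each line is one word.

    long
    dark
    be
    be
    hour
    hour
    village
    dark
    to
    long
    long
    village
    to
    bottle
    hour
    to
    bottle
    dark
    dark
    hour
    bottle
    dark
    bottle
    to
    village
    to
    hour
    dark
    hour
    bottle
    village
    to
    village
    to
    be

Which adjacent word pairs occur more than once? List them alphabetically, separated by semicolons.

bottle dark; dark hour; hour bottle; to bottle; to village; village to

Bigram counts meeting the condition (more than once):
  bottle dark: 2
  dark hour: 2
  hour bottle: 2
  to bottle: 2
  to village: 2
  village to: 4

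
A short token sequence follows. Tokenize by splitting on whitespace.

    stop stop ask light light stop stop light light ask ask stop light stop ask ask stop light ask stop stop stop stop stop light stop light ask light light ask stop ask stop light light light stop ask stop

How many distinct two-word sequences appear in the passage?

40 tokens → 39 bigram windows in total.
Repeated bigrams (each contributes count−1 duplicates):
  ask stop: 6
  stop light: 6
  stop stop: 6
  light light: 5
  light ask: 4
  light stop: 4
  stop ask: 4
  ask ask: 2
  … (1 more repeated)
30 duplicate windows → 39 − 30 = 9 distinct.

9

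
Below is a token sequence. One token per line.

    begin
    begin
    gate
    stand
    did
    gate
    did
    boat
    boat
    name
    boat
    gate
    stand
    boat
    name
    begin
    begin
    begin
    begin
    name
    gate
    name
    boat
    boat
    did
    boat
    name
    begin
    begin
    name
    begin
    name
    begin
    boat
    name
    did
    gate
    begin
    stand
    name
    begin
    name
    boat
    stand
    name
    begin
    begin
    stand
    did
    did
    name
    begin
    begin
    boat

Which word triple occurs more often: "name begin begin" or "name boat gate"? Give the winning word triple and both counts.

"name begin begin": 4 occurrences
"name boat gate": 1 occurrence

"name begin begin" (4 vs 1)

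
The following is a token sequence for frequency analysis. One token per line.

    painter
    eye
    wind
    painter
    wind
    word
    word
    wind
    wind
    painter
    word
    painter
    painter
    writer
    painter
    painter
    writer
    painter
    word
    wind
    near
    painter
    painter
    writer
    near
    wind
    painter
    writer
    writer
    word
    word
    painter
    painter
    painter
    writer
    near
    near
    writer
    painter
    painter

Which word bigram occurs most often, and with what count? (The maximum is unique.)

Bigram frequencies (highest first):
  painter painter: 6
  painter writer: 5
  wind painter: 3
  writer painter: 3
  word word: 2
  word wind: 2
  … (15 more, each ≤ 2)

"painter painter", 6 times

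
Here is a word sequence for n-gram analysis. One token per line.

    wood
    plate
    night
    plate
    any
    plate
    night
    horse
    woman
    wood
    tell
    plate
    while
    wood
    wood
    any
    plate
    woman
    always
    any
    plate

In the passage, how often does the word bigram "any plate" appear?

3

Scanning the 20 overlapping bigram windows for "any plate":
  position 5–6: any plate
  position 16–17: any plate
  position 20–21: any plate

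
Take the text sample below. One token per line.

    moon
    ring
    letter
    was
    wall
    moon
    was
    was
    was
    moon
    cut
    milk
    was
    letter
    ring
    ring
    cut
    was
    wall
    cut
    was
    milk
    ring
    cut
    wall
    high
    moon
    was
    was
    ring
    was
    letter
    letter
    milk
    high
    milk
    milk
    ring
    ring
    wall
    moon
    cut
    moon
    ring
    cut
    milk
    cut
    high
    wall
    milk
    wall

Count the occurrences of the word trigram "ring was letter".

Scanning the 49 overlapping trigram windows for "ring was letter":
  position 30–32: ring was letter

1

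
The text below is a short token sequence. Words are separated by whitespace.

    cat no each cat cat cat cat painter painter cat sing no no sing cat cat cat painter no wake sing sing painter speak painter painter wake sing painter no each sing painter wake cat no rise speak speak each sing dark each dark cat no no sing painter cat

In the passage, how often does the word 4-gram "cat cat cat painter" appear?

Scanning the 47 overlapping 4-gram windows for "cat cat cat painter":
  position 5–8: cat cat cat painter
  position 15–18: cat cat cat painter

2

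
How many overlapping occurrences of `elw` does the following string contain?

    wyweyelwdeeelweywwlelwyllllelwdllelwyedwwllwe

5

Sliding a length-3 window over the 45 characters (43 positions):
  position 6–8: elw
  position 12–14: elw
  position 20–22: elw
  position 28–30: elw
  position 34–36: elw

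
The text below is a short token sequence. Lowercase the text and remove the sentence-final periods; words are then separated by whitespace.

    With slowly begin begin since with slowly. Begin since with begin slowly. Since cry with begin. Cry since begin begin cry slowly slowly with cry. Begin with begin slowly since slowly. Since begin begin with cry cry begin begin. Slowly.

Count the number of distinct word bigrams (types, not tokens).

21

40 tokens → 39 bigram windows in total.
Repeated bigrams (each contributes count−1 duplicates):
  begin begin: 4
  begin slowly: 3
  slowly since: 3
  with begin: 3
  begin cry: 2
  begin since: 2
  begin with: 2
  cry begin: 2
  … (5 more repeated)
18 duplicate windows → 39 − 18 = 21 distinct.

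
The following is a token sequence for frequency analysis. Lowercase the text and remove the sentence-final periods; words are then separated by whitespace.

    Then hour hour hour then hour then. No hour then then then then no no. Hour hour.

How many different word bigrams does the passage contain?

17 tokens → 16 bigram windows in total.
Repeated bigrams (each contributes count−1 duplicates):
  hour hour: 3
  hour then: 3
  then then: 3
  no hour: 2
  then hour: 2
  then no: 2
9 duplicate windows → 16 − 9 = 7 distinct.

7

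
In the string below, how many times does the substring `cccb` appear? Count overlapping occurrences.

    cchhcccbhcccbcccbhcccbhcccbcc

Sliding a length-4 window over the 29 characters (26 positions):
  position 5–8: cccb
  position 10–13: cccb
  position 14–17: cccb
  position 19–22: cccb
  position 24–27: cccb

5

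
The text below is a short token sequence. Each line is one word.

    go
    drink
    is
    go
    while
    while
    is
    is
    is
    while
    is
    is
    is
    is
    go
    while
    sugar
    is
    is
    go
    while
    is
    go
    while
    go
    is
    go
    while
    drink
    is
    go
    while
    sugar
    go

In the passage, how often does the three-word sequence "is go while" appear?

6

Scanning the 32 overlapping trigram windows for "is go while":
  position 3–5: is go while
  position 14–16: is go while
  position 19–21: is go while
  position 22–24: is go while
  position 26–28: is go while
  position 30–32: is go while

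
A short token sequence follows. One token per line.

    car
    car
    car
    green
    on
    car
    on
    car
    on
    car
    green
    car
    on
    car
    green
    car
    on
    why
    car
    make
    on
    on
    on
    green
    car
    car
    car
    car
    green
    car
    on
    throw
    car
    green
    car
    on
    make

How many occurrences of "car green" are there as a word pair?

5

Scanning the 36 overlapping bigram windows for "car green":
  position 3–4: car green
  position 10–11: car green
  position 14–15: car green
  position 28–29: car green
  position 33–34: car green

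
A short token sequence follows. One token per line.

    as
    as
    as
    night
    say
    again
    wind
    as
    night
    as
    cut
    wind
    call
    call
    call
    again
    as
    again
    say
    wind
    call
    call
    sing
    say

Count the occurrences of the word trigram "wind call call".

2

Scanning the 22 overlapping trigram windows for "wind call call":
  position 12–14: wind call call
  position 20–22: wind call call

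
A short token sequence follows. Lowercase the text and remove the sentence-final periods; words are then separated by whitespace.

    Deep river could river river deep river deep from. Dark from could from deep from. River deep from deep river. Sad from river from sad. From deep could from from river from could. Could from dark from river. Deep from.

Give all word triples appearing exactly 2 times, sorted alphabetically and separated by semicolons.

Trigram counts meeting the condition (exactly 2 times):
  from dark from: 2
  from river deep: 2
  from river from: 2

from dark from; from river deep; from river from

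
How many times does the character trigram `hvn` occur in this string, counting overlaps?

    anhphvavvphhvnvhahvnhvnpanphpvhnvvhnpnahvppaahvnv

Sliding a length-3 window over the 49 characters (47 positions):
  position 12–14: hvn
  position 18–20: hvn
  position 21–23: hvn
  position 46–48: hvn

4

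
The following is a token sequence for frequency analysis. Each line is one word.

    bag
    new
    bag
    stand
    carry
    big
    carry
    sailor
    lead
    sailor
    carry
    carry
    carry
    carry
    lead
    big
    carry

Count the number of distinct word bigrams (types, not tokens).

13

17 tokens → 16 bigram windows in total.
Repeated bigrams (each contributes count−1 duplicates):
  carry carry: 3
  big carry: 2
3 duplicate windows → 16 − 3 = 13 distinct.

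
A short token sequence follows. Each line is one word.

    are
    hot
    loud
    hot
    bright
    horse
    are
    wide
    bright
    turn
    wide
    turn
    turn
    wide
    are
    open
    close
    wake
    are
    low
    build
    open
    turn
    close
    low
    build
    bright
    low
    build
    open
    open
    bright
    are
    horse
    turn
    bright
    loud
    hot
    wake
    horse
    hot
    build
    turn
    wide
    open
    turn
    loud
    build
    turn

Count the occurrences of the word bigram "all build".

0

Scanning the 48 overlapping bigram windows for "all build":
  (none found)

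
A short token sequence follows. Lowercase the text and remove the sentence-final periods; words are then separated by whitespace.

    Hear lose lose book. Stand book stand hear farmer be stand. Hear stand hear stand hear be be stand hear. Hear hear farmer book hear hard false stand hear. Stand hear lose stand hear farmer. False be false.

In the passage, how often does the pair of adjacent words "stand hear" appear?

8

Scanning the 37 overlapping bigram windows for "stand hear":
  position 7–8: stand hear
  position 11–12: stand hear
  position 13–14: stand hear
  position 15–16: stand hear
  position 19–20: stand hear
  position 28–29: stand hear
  position 30–31: stand hear
  position 33–34: stand hear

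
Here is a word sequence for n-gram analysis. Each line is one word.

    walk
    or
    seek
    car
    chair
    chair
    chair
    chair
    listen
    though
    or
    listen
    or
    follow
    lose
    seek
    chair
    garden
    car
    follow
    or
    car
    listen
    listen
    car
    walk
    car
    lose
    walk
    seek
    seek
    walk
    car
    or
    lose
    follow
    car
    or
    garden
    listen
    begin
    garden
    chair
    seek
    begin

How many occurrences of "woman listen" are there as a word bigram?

Scanning the 44 overlapping bigram windows for "woman listen":
  (none found)

0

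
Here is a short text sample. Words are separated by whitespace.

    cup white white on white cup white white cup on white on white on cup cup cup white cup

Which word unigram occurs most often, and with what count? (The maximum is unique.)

Unigram frequencies (highest first):
  white: 8
  cup: 7
  on: 4

"white", 8 times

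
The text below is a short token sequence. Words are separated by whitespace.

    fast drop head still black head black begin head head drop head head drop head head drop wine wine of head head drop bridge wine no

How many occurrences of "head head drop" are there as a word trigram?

Scanning the 24 overlapping trigram windows for "head head drop":
  position 9–11: head head drop
  position 12–14: head head drop
  position 15–17: head head drop
  position 21–23: head head drop

4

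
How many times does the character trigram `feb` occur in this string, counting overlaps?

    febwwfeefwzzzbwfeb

2

Sliding a length-3 window over the 18 characters (16 positions):
  position 1–3: feb
  position 16–18: feb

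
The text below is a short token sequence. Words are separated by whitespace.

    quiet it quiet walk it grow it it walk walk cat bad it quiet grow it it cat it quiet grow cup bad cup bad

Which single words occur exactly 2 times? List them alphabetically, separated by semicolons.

Unigram counts meeting the condition (exactly 2 times):
  cat: 2
  cup: 2

cat; cup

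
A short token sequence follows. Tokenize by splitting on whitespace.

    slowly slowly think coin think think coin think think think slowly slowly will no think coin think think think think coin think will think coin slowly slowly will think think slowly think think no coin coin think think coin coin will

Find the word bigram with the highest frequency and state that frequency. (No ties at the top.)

"think think", 9 times

Bigram frequencies (highest first):
  think think: 9
  think coin: 6
  coin think: 5
  slowly slowly: 3
  slowly think: 2
  think slowly: 2
  … (10 more, each ≤ 2)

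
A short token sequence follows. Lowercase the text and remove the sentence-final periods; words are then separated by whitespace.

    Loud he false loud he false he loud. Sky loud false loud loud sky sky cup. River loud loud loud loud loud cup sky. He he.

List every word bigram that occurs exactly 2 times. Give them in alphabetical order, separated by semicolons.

Bigram counts meeting the condition (exactly 2 times):
  false loud: 2
  he false: 2
  loud he: 2
  loud sky: 2

false loud; he false; loud he; loud sky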